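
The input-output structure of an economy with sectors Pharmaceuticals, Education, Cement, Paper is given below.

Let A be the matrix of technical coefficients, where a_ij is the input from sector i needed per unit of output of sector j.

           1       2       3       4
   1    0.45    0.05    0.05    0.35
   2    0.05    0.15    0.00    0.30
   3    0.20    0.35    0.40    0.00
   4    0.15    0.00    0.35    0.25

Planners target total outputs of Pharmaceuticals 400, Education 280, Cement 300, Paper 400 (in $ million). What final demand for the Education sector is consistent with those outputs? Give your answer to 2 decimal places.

I − A =
  [   0.55    -0.05    -0.05    -0.35]
  [  -0.05     0.85     0.00    -0.30]
  [  -0.20    -0.35     0.60     0.00]
  [  -0.15     0.00    -0.35     0.75]
d = (I − A) x:
  d_1 = (+0.55)·400 + (-0.05)·280 + (-0.05)·300 + (-0.35)·400 = 51.00
  d_2 = (-0.05)·400 + (+0.85)·280 + (+0.00)·300 + (-0.30)·400 = 98.00
  d_3 = (-0.20)·400 + (-0.35)·280 + (+0.60)·300 + (+0.00)·400 = 2.00
  d_4 = (-0.15)·400 + (+0.00)·280 + (-0.35)·300 + (+0.75)·400 = 135.00

d_2 = 98.00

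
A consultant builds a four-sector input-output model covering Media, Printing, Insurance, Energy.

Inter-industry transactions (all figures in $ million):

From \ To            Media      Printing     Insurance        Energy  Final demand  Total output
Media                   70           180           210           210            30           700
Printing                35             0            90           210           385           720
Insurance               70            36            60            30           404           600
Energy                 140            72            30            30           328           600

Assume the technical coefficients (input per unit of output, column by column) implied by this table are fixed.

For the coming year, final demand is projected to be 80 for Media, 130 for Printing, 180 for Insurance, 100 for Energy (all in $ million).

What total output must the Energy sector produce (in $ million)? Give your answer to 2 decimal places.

Technical coefficients a_ij = z_ij / X_j:
  a_MM = 70/700 = 0.10, a_PM = 35/700 = 0.05, a_IM = 70/700 = 0.10, a_EM = 140/700 = 0.20
  a_MP = 180/720 = 0.25, a_PP = 0/720 = 0.00, a_IP = 36/720 = 0.05, a_EP = 72/720 = 0.10
  a_MI = 210/600 = 0.35, a_PI = 90/600 = 0.15, a_II = 60/600 = 0.10, a_EI = 30/600 = 0.05
  a_ME = 210/600 = 0.35, a_PE = 210/600 = 0.35, a_IE = 30/600 = 0.05, a_EE = 30/600 = 0.05
I − A =
  [   0.90    -0.25    -0.35    -0.35]
  [  -0.05     1.00    -0.15    -0.35]
  [  -0.10    -0.05     0.90    -0.05]
  [  -0.20    -0.10    -0.05     0.95]
Compute the cofactors C_ij = (−1)^(i+j)·(3×3 minor ij) of I−A; the adjugate is their transpose:
adj(I−A) = Cᵀ =
  [ 0.812250   0.263875   0.383000   0.416625]
  [ 0.123125   0.665750   0.175500   0.299875]
  [ 0.107625   0.073500   0.722375   0.104750]
  [ 0.189625   0.129500   0.137125   0.752375]
det(I−A) = Σ_j (I−A)_1j·C_1j = (0.90)(0.812250) + (-0.25)(0.123125) + (-0.35)(0.107625) + (-0.35)(0.189625) = 0.59620625
(I − A)⁻¹ = adj(I−A) / det(I−A) ≈
  [   1.3624     0.4426     0.6424     0.6988]
  [   0.2065     1.1166     0.2944     0.5030]
  [   0.1805     0.1233     1.2116     0.1757]
  [   0.3181     0.2172     0.2300     1.2619]
x = (I − A)⁻¹ d = adj(I−A)·d / det(I−A), with det(I−A) = 0.59620625:
  x_M = (0.812250·80 + 0.263875·130 + 0.383000·180 + 0.416625·100) / 0.59620625 = 209.88625 / 0.59620625 ≈ 352.04
  x_P = (0.123125·80 + 0.665750·130 + 0.175500·180 + 0.299875·100) / 0.59620625 = 157.975 / 0.59620625 ≈ 264.97
  x_I = (0.107625·80 + 0.073500·130 + 0.722375·180 + 0.104750·100) / 0.59620625 = 158.6675 / 0.59620625 ≈ 266.13
  x_E = (0.189625·80 + 0.129500·130 + 0.137125·180 + 0.752375·100) / 0.59620625 = 131.925 / 0.59620625 ≈ 221.27

x_E = 221.27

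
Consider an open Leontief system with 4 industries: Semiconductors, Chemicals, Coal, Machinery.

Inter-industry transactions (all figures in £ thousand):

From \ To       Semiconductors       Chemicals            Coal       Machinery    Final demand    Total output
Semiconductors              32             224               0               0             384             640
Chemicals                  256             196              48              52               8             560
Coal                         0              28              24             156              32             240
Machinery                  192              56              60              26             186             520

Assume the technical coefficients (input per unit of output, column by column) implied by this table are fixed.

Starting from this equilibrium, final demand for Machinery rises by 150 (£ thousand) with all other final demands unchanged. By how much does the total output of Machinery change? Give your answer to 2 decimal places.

Technical coefficients a_ij = z_ij / X_j:
  a_11 = 32/640 = 0.05, a_21 = 256/640 = 0.40, a_31 = 0/640 = 0.00, a_41 = 192/640 = 0.30
  a_12 = 224/560 = 0.40, a_22 = 196/560 = 0.35, a_32 = 28/560 = 0.05, a_42 = 56/560 = 0.10
  a_13 = 0/240 = 0.00, a_23 = 48/240 = 0.20, a_33 = 24/240 = 0.10, a_43 = 60/240 = 0.25
  a_14 = 0/520 = 0.00, a_24 = 52/520 = 0.10, a_34 = 156/520 = 0.30, a_44 = 26/520 = 0.05
I − A =
  [   0.95    -0.40     0.00     0.00]
  [  -0.40     0.65    -0.20    -0.10]
  [   0.00    -0.05     0.90    -0.30]
  [  -0.30    -0.10    -0.25     0.95]
Compute the cofactors C_ij = (−1)^(i+j)·(3×3 minor ij) of I−A; the adjugate is their transpose:
adj(I−A) = Cᵀ =
  [ 0.481250   0.312000   0.086000   0.060000]
  [ 0.357000   0.741000   0.204250   0.142500]
  [ 0.091000   0.109625   0.413125   0.142000]
  [ 0.213500   0.205375   0.157375   0.402250]
det(I−A) = Σ_j (I−A)_1j·C_1j = (0.95)(0.481250) + (-0.40)(0.357000) + (0.00)(0.091000) + (0.00)(0.213500) = 0.3143875
(I − A)⁻¹ = adj(I−A) / det(I−A) ≈
  [   1.5308     0.9924     0.2735     0.1908]
  [   1.1355     2.3570     0.6497     0.4533]
  [   0.2895     0.3487     1.3141     0.4517]
  [   0.6791     0.6533     0.5006     1.2795]
Δx = (I − A)⁻¹ Δd with Δd having +150 in the Machinery component and 0 elsewhere.
So Δx_4 = L_44 · (+150), where L_44 = adj(I−A)_44 / det(I−A) = 0.402250 / 0.3143875.
Δx_4 = 0.402250 × (+150) / 0.3143875 = 60.3375 / 0.3143875 ≈ 191.92.

Δx_4 = 191.92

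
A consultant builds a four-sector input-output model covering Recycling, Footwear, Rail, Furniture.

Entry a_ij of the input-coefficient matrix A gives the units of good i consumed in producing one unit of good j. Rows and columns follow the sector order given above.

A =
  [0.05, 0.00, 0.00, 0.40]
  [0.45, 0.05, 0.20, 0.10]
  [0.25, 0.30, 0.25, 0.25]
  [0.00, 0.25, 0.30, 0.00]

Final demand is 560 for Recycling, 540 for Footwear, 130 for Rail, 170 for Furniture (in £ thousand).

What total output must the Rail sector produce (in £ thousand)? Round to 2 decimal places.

x_3 = 1387.30

I − A =
  [   0.95     0.00     0.00    -0.40]
  [  -0.45     0.95    -0.20    -0.10]
  [  -0.25    -0.30     0.75    -0.25]
  [   0.00    -0.25    -0.30     1.00]
Compute the cofactors C_ij = (−1)^(i+j)·(3×3 minor ij) of I−A; the adjugate is their transpose:
adj(I−A) = Cᵀ =
  [ 0.541000   0.111000   0.134000   0.261000]
  [ 0.361250   0.611250   0.272500   0.273750]
  [ 0.394375   0.369375   0.833750   0.403125]
  [ 0.208625   0.263625   0.318250   0.619875]
det(I−A) = Σ_j (I−A)_1j·C_1j = (0.95)(0.541000) + (0.00)(0.361250) + (0.00)(0.394375) + (-0.40)(0.208625) = 0.4305
(I − A)⁻¹ = adj(I−A) / det(I−A) ≈
  [   1.2567     0.2578     0.3113     0.6063]
  [   0.8391     1.4199     0.6330     0.6359]
  [   0.9161     0.8580     1.9367     0.9364]
  [   0.4846     0.6124     0.7393     1.4399]
x = (I − A)⁻¹ d = adj(I−A)·d / det(I−A), with det(I−A) = 0.4305:
  x_1 = (0.541000·560 + 0.111000·540 + 0.134000·130 + 0.261000·170) / 0.4305 = 424.69 / 0.4305 ≈ 986.50
  x_2 = (0.361250·560 + 0.611250·540 + 0.272500·130 + 0.273750·170) / 0.4305 = 614.3375 / 0.4305 ≈ 1427.03
  x_3 = (0.394375·560 + 0.369375·540 + 0.833750·130 + 0.403125·170) / 0.4305 = 597.23125 / 0.4305 ≈ 1387.30
  x_4 = (0.208625·560 + 0.263625·540 + 0.318250·130 + 0.619875·170) / 0.4305 = 405.93875 / 0.4305 ≈ 942.95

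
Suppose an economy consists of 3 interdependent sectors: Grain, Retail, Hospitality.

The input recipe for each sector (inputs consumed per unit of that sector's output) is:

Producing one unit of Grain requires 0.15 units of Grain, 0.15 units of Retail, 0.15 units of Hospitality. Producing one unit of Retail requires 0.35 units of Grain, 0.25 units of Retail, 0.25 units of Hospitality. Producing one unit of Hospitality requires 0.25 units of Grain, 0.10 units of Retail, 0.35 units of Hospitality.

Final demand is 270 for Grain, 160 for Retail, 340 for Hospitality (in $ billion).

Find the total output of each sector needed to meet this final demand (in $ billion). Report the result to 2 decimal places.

x_1 = 780.79, x_2 = 488.30, x_3 = 891.07

I − A =
  [   0.85    -0.35    -0.25]
  [  -0.15     0.75    -0.10]
  [  -0.15    -0.25     0.65]
Cofactors of I−A, C_ij = (−1)^(i+j)·(minor ij) (rows/columns in the sector order above):
  C_11 = (0.75)(0.65) − (-0.10)(-0.25) = 0.4625
  C_12 = −[(-0.15)(0.65) − (-0.10)(-0.15)] = 0.1125
  C_13 = (-0.15)(-0.25) − (0.75)(-0.15) = 0.1500
  C_21 = −[(-0.35)(0.65) − (-0.25)(-0.25)] = 0.2900
  C_22 = (0.85)(0.65) − (-0.25)(-0.15) = 0.5150
  C_23 = −[(0.85)(-0.25) − (-0.35)(-0.15)] = 0.2650
  C_31 = (-0.35)(-0.10) − (-0.25)(0.75) = 0.2225
  C_32 = −[(0.85)(-0.10) − (-0.25)(-0.15)] = 0.1225
  C_33 = (0.85)(0.75) − (-0.35)(-0.15) = 0.5850
det(I−A) = Σ_j (I−A)_1j·C_1j = (0.85)(0.4625) + (-0.35)(0.1125) + (-0.25)(0.1500) = 0.31625
adj(I−A) = Cᵀ =
  [ 0.4625   0.2900   0.2225]
  [ 0.1125   0.5150   0.1225]
  [ 0.1500   0.2650   0.5850]
(I − A)⁻¹ = adj(I−A) / det(I−A) ≈
  [   1.4625     0.9170     0.7036]
  [   0.3557     1.6285     0.3874]
  [   0.4743     0.8379     1.8498]
x = (I − A)⁻¹ d = adj(I−A)·d / det(I−A), with det(I−A) = 0.31625:
  x_1 = (0.4625·270 + 0.2900·160 + 0.2225·340) / 0.31625 = 246.925 / 0.31625 ≈ 780.79
  x_2 = (0.1125·270 + 0.5150·160 + 0.1225·340) / 0.31625 = 154.425 / 0.31625 ≈ 488.30
  x_3 = (0.1500·270 + 0.2650·160 + 0.5850·340) / 0.31625 = 281.80 / 0.31625 ≈ 891.07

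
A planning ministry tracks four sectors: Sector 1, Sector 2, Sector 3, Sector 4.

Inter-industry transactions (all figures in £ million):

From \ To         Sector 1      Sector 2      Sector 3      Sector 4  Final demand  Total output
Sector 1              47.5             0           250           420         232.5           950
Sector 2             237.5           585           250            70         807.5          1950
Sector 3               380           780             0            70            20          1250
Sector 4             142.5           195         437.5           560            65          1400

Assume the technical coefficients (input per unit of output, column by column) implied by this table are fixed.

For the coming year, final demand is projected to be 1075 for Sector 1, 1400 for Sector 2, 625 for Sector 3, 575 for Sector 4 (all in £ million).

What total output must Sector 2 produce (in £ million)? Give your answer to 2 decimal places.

Technical coefficients a_ij = z_ij / X_j:
  a_11 = 47.5/950 = 0.05, a_21 = 237.5/950 = 0.25, a_31 = 380/950 = 0.40, a_41 = 142.5/950 = 0.15
  a_12 = 0/1950 = 0.00, a_22 = 585/1950 = 0.30, a_32 = 780/1950 = 0.40, a_42 = 195/1950 = 0.10
  a_13 = 250/1250 = 0.20, a_23 = 250/1250 = 0.20, a_33 = 0/1250 = 0.00, a_43 = 437.5/1250 = 0.35
  a_14 = 420/1400 = 0.30, a_24 = 70/1400 = 0.05, a_34 = 70/1400 = 0.05, a_44 = 560/1400 = 0.40
I − A =
  [   0.95     0.00    -0.20    -0.30]
  [  -0.25     0.70    -0.20    -0.05]
  [  -0.40    -0.40     1.00    -0.05]
  [  -0.15    -0.10    -0.35     0.60]
Compute the cofactors C_ij = (−1)^(i+j)·(3×3 minor ij) of I−A; the adjugate is their transpose:
adj(I−A) = Cᵀ =
  [ 0.346750   0.121000   0.162500   0.197000]
  [ 0.209625   0.416875   0.179375   0.154500]
  [ 0.235500   0.226750   0.355250   0.166250]
  [ 0.259000   0.232000   0.277750   0.513000]
det(I−A) = Σ_j (I−A)_1j·C_1j = (0.95)(0.346750) + (0.00)(0.209625) + (-0.20)(0.235500) + (-0.30)(0.259000) = 0.2046125
(I − A)⁻¹ = adj(I−A) / det(I−A) ≈
  [   1.6947     0.5914     0.7942     0.9628]
  [   1.0245     2.0374     0.8767     0.7551]
  [   1.1510     1.1082     1.7362     0.8125]
  [   1.2658     1.1339     1.3574     2.5072]
x = (I − A)⁻¹ d = adj(I−A)·d / det(I−A), with det(I−A) = 0.2046125:
  x_1 = (0.346750·1075 + 0.121000·1400 + 0.162500·625 + 0.197000·575) / 0.2046125 = 756.99375 / 0.2046125 ≈ 3699.65
  x_2 = (0.209625·1075 + 0.416875·1400 + 0.179375·625 + 0.154500·575) / 0.2046125 = 1009.91875 / 0.2046125 ≈ 4935.76
  x_3 = (0.235500·1075 + 0.226750·1400 + 0.355250·625 + 0.166250·575) / 0.2046125 = 888.2375 / 0.2046125 ≈ 4341.07
  x_4 = (0.259000·1075 + 0.232000·1400 + 0.277750·625 + 0.513000·575) / 0.2046125 = 1071.79375 / 0.2046125 ≈ 5238.16

x_2 = 4935.76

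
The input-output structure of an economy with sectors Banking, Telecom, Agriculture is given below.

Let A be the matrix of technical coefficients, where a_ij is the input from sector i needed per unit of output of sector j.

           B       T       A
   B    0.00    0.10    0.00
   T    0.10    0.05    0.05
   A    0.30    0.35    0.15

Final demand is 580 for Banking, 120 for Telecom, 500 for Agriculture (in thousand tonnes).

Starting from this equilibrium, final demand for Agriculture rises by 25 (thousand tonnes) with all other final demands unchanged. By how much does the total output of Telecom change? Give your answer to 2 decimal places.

I − A =
  [   1.00    -0.10     0.00]
  [  -0.10     0.95    -0.05]
  [  -0.30    -0.35     0.85]
Cofactors of I−A, C_ij = (−1)^(i+j)·(minor ij) (rows/columns in the sector order above):
  C_11 = (0.95)(0.85) − (-0.05)(-0.35) = 0.7900
  C_12 = −[(-0.10)(0.85) − (-0.05)(-0.30)] = 0.1000
  C_13 = (-0.10)(-0.35) − (0.95)(-0.30) = 0.3200
  C_21 = −[(-0.10)(0.85) − (0.00)(-0.35)] = 0.0850
  C_22 = (1.00)(0.85) − (0.00)(-0.30) = 0.8500
  C_23 = −[(1.00)(-0.35) − (-0.10)(-0.30)] = 0.3800
  C_31 = (-0.10)(-0.05) − (0.00)(0.95) = 0.0050
  C_32 = −[(1.00)(-0.05) − (0.00)(-0.10)] = 0.0500
  C_33 = (1.00)(0.95) − (-0.10)(-0.10) = 0.9400
det(I−A) = Σ_j (I−A)_1j·C_1j = (1.00)(0.7900) + (-0.10)(0.1000) + (0.00)(0.3200) = 0.7800
adj(I−A) = Cᵀ =
  [ 0.7900   0.0850   0.0050]
  [ 0.1000   0.8500   0.0500]
  [ 0.3200   0.3800   0.9400]
(I − A)⁻¹ = adj(I−A) / det(I−A) ≈
  [   1.0128     0.1090     0.0064]
  [   0.1282     1.0897     0.0641]
  [   0.4103     0.4872     1.2051]
Δx = (I − A)⁻¹ Δd with Δd having +25 in the Agriculture component and 0 elsewhere.
So Δx_T = L_TA · (+25), where L_TA = adj(I−A)_TA / det(I−A) = 0.0500 / 0.7800.
Δx_T = 0.0500 × (+25) / 0.7800 = 1.25 / 0.7800 ≈ 1.60.

Δx_T = 1.60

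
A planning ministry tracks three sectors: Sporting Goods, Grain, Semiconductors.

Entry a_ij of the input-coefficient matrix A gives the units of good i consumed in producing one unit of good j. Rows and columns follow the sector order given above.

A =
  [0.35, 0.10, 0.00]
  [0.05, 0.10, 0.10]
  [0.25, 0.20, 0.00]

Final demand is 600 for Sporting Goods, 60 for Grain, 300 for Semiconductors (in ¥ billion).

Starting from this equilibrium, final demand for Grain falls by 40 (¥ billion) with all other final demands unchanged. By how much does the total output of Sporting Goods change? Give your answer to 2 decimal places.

Δx_1 = -7.09

I − A =
  [   0.65    -0.10     0.00]
  [  -0.05     0.90    -0.10]
  [  -0.25    -0.20     1.00]
Cofactors of I−A, C_ij = (−1)^(i+j)·(minor ij) (rows/columns in the sector order above):
  C_11 = (0.90)(1.00) − (-0.10)(-0.20) = 0.8800
  C_12 = −[(-0.05)(1.00) − (-0.10)(-0.25)] = 0.0750
  C_13 = (-0.05)(-0.20) − (0.90)(-0.25) = 0.2350
  C_21 = −[(-0.10)(1.00) − (0.00)(-0.20)] = 0.1000
  C_22 = (0.65)(1.00) − (0.00)(-0.25) = 0.6500
  C_23 = −[(0.65)(-0.20) − (-0.10)(-0.25)] = 0.1550
  C_31 = (-0.10)(-0.10) − (0.00)(0.90) = 0.0100
  C_32 = −[(0.65)(-0.10) − (0.00)(-0.05)] = 0.0650
  C_33 = (0.65)(0.90) − (-0.10)(-0.05) = 0.5800
det(I−A) = Σ_j (I−A)_1j·C_1j = (0.65)(0.8800) + (-0.10)(0.0750) + (0.00)(0.2350) = 0.5645
adj(I−A) = Cᵀ =
  [ 0.8800   0.1000   0.0100]
  [ 0.0750   0.6500   0.0650]
  [ 0.2350   0.1550   0.5800]
(I − A)⁻¹ = adj(I−A) / det(I−A) ≈
  [   1.5589     0.1771     0.0177]
  [   0.1329     1.1515     0.1151]
  [   0.4163     0.2746     1.0275]
Δx = (I − A)⁻¹ Δd with Δd having -40 in the Grain component and 0 elsewhere.
So Δx_1 = L_12 · (-40), where L_12 = adj(I−A)_12 / det(I−A) = 0.1000 / 0.5645.
Δx_1 = 0.1000 × (-40) / 0.5645 = -4.00 / 0.5645 ≈ -7.09.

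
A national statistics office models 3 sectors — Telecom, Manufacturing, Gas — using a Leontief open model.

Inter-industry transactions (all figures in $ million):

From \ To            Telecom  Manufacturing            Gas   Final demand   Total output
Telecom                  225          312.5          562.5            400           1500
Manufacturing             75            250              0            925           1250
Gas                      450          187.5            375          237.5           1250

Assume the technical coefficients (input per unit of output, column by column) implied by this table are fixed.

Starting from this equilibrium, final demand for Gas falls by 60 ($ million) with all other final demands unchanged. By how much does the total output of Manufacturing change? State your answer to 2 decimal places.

Δx_M = -3.79

Technical coefficients a_ij = z_ij / X_j:
  a_TT = 225/1500 = 0.15, a_MT = 75/1500 = 0.05, a_GT = 450/1500 = 0.30
  a_TM = 312.5/1250 = 0.25, a_MM = 250/1250 = 0.20, a_GM = 187.5/1250 = 0.15
  a_TG = 562.5/1250 = 0.45, a_MG = 0/1250 = 0.00, a_GG = 375/1250 = 0.30
I − A =
  [   0.85    -0.25    -0.45]
  [  -0.05     0.80     0.00]
  [  -0.30    -0.15     0.70]
Cofactors of I−A, C_ij = (−1)^(i+j)·(minor ij) (rows/columns in the sector order above):
  C_11 = (0.80)(0.70) − (0.00)(-0.15) = 0.5600
  C_12 = −[(-0.05)(0.70) − (0.00)(-0.30)] = 0.0350
  C_13 = (-0.05)(-0.15) − (0.80)(-0.30) = 0.2475
  C_21 = −[(-0.25)(0.70) − (-0.45)(-0.15)] = 0.2425
  C_22 = (0.85)(0.70) − (-0.45)(-0.30) = 0.4600
  C_23 = −[(0.85)(-0.15) − (-0.25)(-0.30)] = 0.2025
  C_31 = (-0.25)(0.00) − (-0.45)(0.80) = 0.3600
  C_32 = −[(0.85)(0.00) − (-0.45)(-0.05)] = 0.0225
  C_33 = (0.85)(0.80) − (-0.25)(-0.05) = 0.6675
det(I−A) = Σ_j (I−A)_1j·C_1j = (0.85)(0.5600) + (-0.25)(0.0350) + (-0.45)(0.2475) = 0.355875
adj(I−A) = Cᵀ =
  [ 0.5600   0.2425   0.3600]
  [ 0.0350   0.4600   0.0225]
  [ 0.2475   0.2025   0.6675]
(I − A)⁻¹ = adj(I−A) / det(I−A) ≈
  [   1.5736     0.6814     1.0116]
  [   0.0983     1.2926     0.0632]
  [   0.6955     0.5690     1.8757]
Δx = (I − A)⁻¹ Δd with Δd having -60 in the Gas component and 0 elsewhere.
So Δx_M = L_MG · (-60), where L_MG = adj(I−A)_MG / det(I−A) = 0.0225 / 0.355875.
Δx_M = 0.0225 × (-60) / 0.355875 = -1.35 / 0.355875 ≈ -3.79.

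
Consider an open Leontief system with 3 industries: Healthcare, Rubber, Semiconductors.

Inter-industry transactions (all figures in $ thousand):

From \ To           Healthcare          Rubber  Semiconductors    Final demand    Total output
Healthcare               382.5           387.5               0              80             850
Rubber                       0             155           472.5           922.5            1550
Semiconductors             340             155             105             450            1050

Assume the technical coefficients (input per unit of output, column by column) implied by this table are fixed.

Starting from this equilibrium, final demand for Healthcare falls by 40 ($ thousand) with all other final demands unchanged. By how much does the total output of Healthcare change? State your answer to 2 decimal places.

Δx_H = -81.44

Technical coefficients a_ij = z_ij / X_j:
  a_HH = 382.5/850 = 0.45, a_RH = 0/850 = 0.00, a_SH = 340/850 = 0.40
  a_HR = 387.5/1550 = 0.25, a_RR = 155/1550 = 0.10, a_SR = 155/1550 = 0.10
  a_HS = 0/1050 = 0.00, a_RS = 472.5/1050 = 0.45, a_SS = 105/1050 = 0.10
I − A =
  [   0.55    -0.25     0.00]
  [   0.00     0.90    -0.45]
  [  -0.40    -0.10     0.90]
Cofactors of I−A, C_ij = (−1)^(i+j)·(minor ij) (rows/columns in the sector order above):
  C_11 = (0.90)(0.90) − (-0.45)(-0.10) = 0.7650
  C_12 = −[(0.00)(0.90) − (-0.45)(-0.40)] = 0.1800
  C_13 = (0.00)(-0.10) − (0.90)(-0.40) = 0.3600
  C_21 = −[(-0.25)(0.90) − (0.00)(-0.10)] = 0.2250
  C_22 = (0.55)(0.90) − (0.00)(-0.40) = 0.4950
  C_23 = −[(0.55)(-0.10) − (-0.25)(-0.40)] = 0.1550
  C_31 = (-0.25)(-0.45) − (0.00)(0.90) = 0.1125
  C_32 = −[(0.55)(-0.45) − (0.00)(0.00)] = 0.2475
  C_33 = (0.55)(0.90) − (-0.25)(0.00) = 0.4950
det(I−A) = Σ_j (I−A)_1j·C_1j = (0.55)(0.7650) + (-0.25)(0.1800) + (0.00)(0.3600) = 0.37575
adj(I−A) = Cᵀ =
  [ 0.7650   0.2250   0.1125]
  [ 0.1800   0.4950   0.2475]
  [ 0.3600   0.1550   0.4950]
(I − A)⁻¹ = adj(I−A) / det(I−A) ≈
  [   2.0359     0.5988     0.2994]
  [   0.4790     1.3174     0.6587]
  [   0.9581     0.4125     1.3174]
Δx = (I − A)⁻¹ Δd with Δd having -40 in the Healthcare component and 0 elsewhere.
So Δx_H = L_HH · (-40), where L_HH = adj(I−A)_HH / det(I−A) = 0.7650 / 0.37575.
Δx_H = 0.7650 × (-40) / 0.37575 = -30.60 / 0.37575 ≈ -81.44.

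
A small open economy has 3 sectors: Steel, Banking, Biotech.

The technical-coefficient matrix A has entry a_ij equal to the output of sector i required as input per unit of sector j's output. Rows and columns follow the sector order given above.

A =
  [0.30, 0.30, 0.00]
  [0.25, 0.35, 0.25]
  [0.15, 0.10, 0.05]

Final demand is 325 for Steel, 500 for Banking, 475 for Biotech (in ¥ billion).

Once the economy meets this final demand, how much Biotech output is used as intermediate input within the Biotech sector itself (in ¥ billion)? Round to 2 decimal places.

I − A =
  [   0.70    -0.30     0.00]
  [  -0.25     0.65    -0.25]
  [  -0.15    -0.10     0.95]
Cofactors of I−A, C_ij = (−1)^(i+j)·(minor ij) (rows/columns in the sector order above):
  C_11 = (0.65)(0.95) − (-0.25)(-0.10) = 0.5925
  C_12 = −[(-0.25)(0.95) − (-0.25)(-0.15)] = 0.2750
  C_13 = (-0.25)(-0.10) − (0.65)(-0.15) = 0.1225
  C_21 = −[(-0.30)(0.95) − (0.00)(-0.10)] = 0.2850
  C_22 = (0.70)(0.95) − (0.00)(-0.15) = 0.6650
  C_23 = −[(0.70)(-0.10) − (-0.30)(-0.15)] = 0.1150
  C_31 = (-0.30)(-0.25) − (0.00)(0.65) = 0.0750
  C_32 = −[(0.70)(-0.25) − (0.00)(-0.25)] = 0.1750
  C_33 = (0.70)(0.65) − (-0.30)(-0.25) = 0.3800
det(I−A) = Σ_j (I−A)_1j·C_1j = (0.70)(0.5925) + (-0.30)(0.2750) + (0.00)(0.1225) = 0.33225
adj(I−A) = Cᵀ =
  [ 0.5925   0.2850   0.0750]
  [ 0.2750   0.6650   0.1750]
  [ 0.1225   0.1150   0.3800]
(I − A)⁻¹ = adj(I−A) / det(I−A) ≈
  [   1.7833     0.8578     0.2257]
  [   0.8277     2.0015     0.5267]
  [   0.3687     0.3461     1.1437]
First solve x = (I − A)⁻¹ d = adj(I−A)·d / det(I−A); in particular x_3 = (0.1225·325 + 0.1150·500 + 0.3800·475) / 0.33225 = 277.8125 / 0.33225 ≈ 836.1550.
Intermediate flow from 3 to 3: z_33 = a_33 · x_3 = 0.05 × 277.8125 / 0.33225 = 13.890625 / 0.33225 ≈ 41.81.

z_33 = 41.81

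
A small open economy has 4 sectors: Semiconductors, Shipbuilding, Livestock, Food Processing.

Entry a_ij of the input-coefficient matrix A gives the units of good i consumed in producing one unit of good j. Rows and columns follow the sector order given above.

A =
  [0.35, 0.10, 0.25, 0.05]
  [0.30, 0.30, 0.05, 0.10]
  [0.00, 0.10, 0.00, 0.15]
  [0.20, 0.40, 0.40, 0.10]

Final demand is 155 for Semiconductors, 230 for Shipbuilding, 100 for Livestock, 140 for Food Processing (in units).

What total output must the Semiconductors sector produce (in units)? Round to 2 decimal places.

x_1 = 493.97

I − A =
  [   0.65    -0.10    -0.25    -0.05]
  [  -0.30     0.70    -0.05    -0.10]
  [   0.00    -0.10     1.00    -0.15]
  [  -0.20    -0.40    -0.40     0.90]
Compute the cofactors C_ij = (−1)^(i+j)·(3×3 minor ij) of I−A; the adjugate is their transpose:
adj(I−A) = Cᵀ =
  [ 0.536500   0.143500   0.171000   0.074250]
  [ 0.273500   0.528500   0.133250   0.096125]
  [ 0.068000   0.099500   0.341500   0.071750]
  [ 0.271000   0.311000   0.249000   0.414250]
det(I−A) = Σ_j (I−A)_1j·C_1j = (0.65)(0.536500) + (-0.10)(0.273500) + (-0.25)(0.068000) + (-0.05)(0.271000) = 0.290825
(I − A)⁻¹ = adj(I−A) / det(I−A) ≈
  [   1.8448     0.4934     0.5880     0.2553]
  [   0.9404     1.8172     0.4582     0.3305]
  [   0.2338     0.3421     1.1742     0.2467]
  [   0.9318     1.0694     0.8562     1.4244]
x = (I − A)⁻¹ d = adj(I−A)·d / det(I−A), with det(I−A) = 0.290825:
  x_1 = (0.536500·155 + 0.143500·230 + 0.171000·100 + 0.074250·140) / 0.290825 = 143.6575 / 0.290825 ≈ 493.97
  x_2 = (0.273500·155 + 0.528500·230 + 0.133250·100 + 0.096125·140) / 0.290825 = 190.73 / 0.290825 ≈ 655.82
  x_3 = (0.068000·155 + 0.099500·230 + 0.341500·100 + 0.071750·140) / 0.290825 = 77.62 / 0.290825 ≈ 266.90
  x_4 = (0.271000·155 + 0.311000·230 + 0.249000·100 + 0.414250·140) / 0.290825 = 196.43 / 0.290825 ≈ 675.42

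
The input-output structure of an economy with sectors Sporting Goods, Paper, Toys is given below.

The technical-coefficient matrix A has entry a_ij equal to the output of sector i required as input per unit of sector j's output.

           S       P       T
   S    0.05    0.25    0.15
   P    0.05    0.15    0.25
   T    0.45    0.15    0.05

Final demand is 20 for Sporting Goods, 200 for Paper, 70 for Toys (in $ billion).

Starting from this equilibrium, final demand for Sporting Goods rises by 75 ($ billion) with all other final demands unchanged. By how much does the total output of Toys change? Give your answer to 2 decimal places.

Δx_T = 46.21

I − A =
  [   0.95    -0.25    -0.15]
  [  -0.05     0.85    -0.25]
  [  -0.45    -0.15     0.95]
Cofactors of I−A, C_ij = (−1)^(i+j)·(minor ij) (rows/columns in the sector order above):
  C_11 = (0.85)(0.95) − (-0.25)(-0.15) = 0.7700
  C_12 = −[(-0.05)(0.95) − (-0.25)(-0.45)] = 0.1600
  C_13 = (-0.05)(-0.15) − (0.85)(-0.45) = 0.3900
  C_21 = −[(-0.25)(0.95) − (-0.15)(-0.15)] = 0.2600
  C_22 = (0.95)(0.95) − (-0.15)(-0.45) = 0.8350
  C_23 = −[(0.95)(-0.15) − (-0.25)(-0.45)] = 0.2550
  C_31 = (-0.25)(-0.25) − (-0.15)(0.85) = 0.1900
  C_32 = −[(0.95)(-0.25) − (-0.15)(-0.05)] = 0.2450
  C_33 = (0.95)(0.85) − (-0.25)(-0.05) = 0.7950
det(I−A) = Σ_j (I−A)_1j·C_1j = (0.95)(0.7700) + (-0.25)(0.1600) + (-0.15)(0.3900) = 0.6330
adj(I−A) = Cᵀ =
  [ 0.7700   0.2600   0.1900]
  [ 0.1600   0.8350   0.2450]
  [ 0.3900   0.2550   0.7950]
(I − A)⁻¹ = adj(I−A) / det(I−A) ≈
  [   1.2164     0.4107     0.3002]
  [   0.2528     1.3191     0.3870]
  [   0.6161     0.4028     1.2559]
Δx = (I − A)⁻¹ Δd with Δd having +75 in the Sporting Goods component and 0 elsewhere.
So Δx_T = L_TS · (+75), where L_TS = adj(I−A)_TS / det(I−A) = 0.3900 / 0.6330.
Δx_T = 0.3900 × (+75) / 0.6330 = 29.25 / 0.6330 ≈ 46.21.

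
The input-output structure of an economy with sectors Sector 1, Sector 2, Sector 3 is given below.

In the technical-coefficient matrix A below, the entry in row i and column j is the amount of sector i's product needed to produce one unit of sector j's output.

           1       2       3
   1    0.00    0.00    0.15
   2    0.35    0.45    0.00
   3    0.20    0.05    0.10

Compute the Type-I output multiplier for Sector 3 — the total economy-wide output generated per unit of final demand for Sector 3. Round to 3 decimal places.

m_3 = 1.439

I − A =
  [   1.00     0.00    -0.15]
  [  -0.35     0.55     0.00]
  [  -0.20    -0.05     0.90]
Cofactors of I−A, C_ij = (−1)^(i+j)·(minor ij) (rows/columns in the sector order above):
  C_11 = (0.55)(0.90) − (0.00)(-0.05) = 0.4950
  C_12 = −[(-0.35)(0.90) − (0.00)(-0.20)] = 0.3150
  C_13 = (-0.35)(-0.05) − (0.55)(-0.20) = 0.1275
  C_21 = −[(0.00)(0.90) − (-0.15)(-0.05)] = 0.0075
  C_22 = (1.00)(0.90) − (-0.15)(-0.20) = 0.8700
  C_23 = −[(1.00)(-0.05) − (0.00)(-0.20)] = 0.0500
  C_31 = (0.00)(0.00) − (-0.15)(0.55) = 0.0825
  C_32 = −[(1.00)(0.00) − (-0.15)(-0.35)] = 0.0525
  C_33 = (1.00)(0.55) − (0.00)(-0.35) = 0.5500
det(I−A) = Σ_j (I−A)_1j·C_1j = (1.00)(0.4950) + (0.00)(0.3150) + (-0.15)(0.1275) = 0.475875
adj(I−A) = Cᵀ =
  [ 0.4950   0.0075   0.0825]
  [ 0.3150   0.8700   0.0525]
  [ 0.1275   0.0500   0.5500]
(I − A)⁻¹ = adj(I−A) / det(I−A) ≈
  [   1.0402     0.0158     0.1734]
  [   0.6619     1.8282     0.1103]
  [   0.2679     0.1051     1.1558]
The output multiplier for sector j is the column-j sum of the Leontief inverse (I − A)⁻¹ = adj(I−A) / det(I−A).
Column 3 of adj(I−A): (0.0825, 0.0525, 0.5500); det(I−A) = 0.475875.
m_3 = (0.0825 + 0.0525 + 0.5500) / 0.475875 = 0.685 / 0.475875 ≈ 1.439.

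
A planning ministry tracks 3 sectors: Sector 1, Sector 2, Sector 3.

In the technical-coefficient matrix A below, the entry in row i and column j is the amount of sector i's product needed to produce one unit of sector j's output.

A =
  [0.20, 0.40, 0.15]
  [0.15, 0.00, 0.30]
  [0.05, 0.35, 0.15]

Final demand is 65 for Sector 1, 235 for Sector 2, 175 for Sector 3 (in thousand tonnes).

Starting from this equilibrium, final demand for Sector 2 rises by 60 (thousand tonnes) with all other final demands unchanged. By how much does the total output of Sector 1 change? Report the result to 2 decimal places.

Δx_1 = 44.97

I − A =
  [   0.80    -0.40    -0.15]
  [  -0.15     1.00    -0.30]
  [  -0.05    -0.35     0.85]
Cofactors of I−A, C_ij = (−1)^(i+j)·(minor ij) (rows/columns in the sector order above):
  C_11 = (1.00)(0.85) − (-0.30)(-0.35) = 0.7450
  C_12 = −[(-0.15)(0.85) − (-0.30)(-0.05)] = 0.1425
  C_13 = (-0.15)(-0.35) − (1.00)(-0.05) = 0.1025
  C_21 = −[(-0.40)(0.85) − (-0.15)(-0.35)] = 0.3925
  C_22 = (0.80)(0.85) − (-0.15)(-0.05) = 0.6725
  C_23 = −[(0.80)(-0.35) − (-0.40)(-0.05)] = 0.3000
  C_31 = (-0.40)(-0.30) − (-0.15)(1.00) = 0.2700
  C_32 = −[(0.80)(-0.30) − (-0.15)(-0.15)] = 0.2625
  C_33 = (0.80)(1.00) − (-0.40)(-0.15) = 0.7400
det(I−A) = Σ_j (I−A)_1j·C_1j = (0.80)(0.7450) + (-0.40)(0.1425) + (-0.15)(0.1025) = 0.523625
adj(I−A) = Cᵀ =
  [ 0.7450   0.3925   0.2700]
  [ 0.1425   0.6725   0.2625]
  [ 0.1025   0.3000   0.7400]
(I − A)⁻¹ = adj(I−A) / det(I−A) ≈
  [   1.4228     0.7496     0.5156]
  [   0.2721     1.2843     0.5013]
  [   0.1958     0.5729     1.4132]
Δx = (I − A)⁻¹ Δd with Δd having +60 in the Sector 2 component and 0 elsewhere.
So Δx_1 = L_12 · (+60), where L_12 = adj(I−A)_12 / det(I−A) = 0.3925 / 0.523625.
Δx_1 = 0.3925 × (+60) / 0.523625 = 23.55 / 0.523625 ≈ 44.97.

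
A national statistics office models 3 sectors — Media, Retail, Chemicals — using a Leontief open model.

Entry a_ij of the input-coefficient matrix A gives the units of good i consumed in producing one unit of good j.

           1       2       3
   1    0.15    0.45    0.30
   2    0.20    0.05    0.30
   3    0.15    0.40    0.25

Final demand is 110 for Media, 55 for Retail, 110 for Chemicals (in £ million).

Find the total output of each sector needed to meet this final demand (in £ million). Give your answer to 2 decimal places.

x_1 = 391.08, x_2 = 254.03, x_3 = 360.37

I − A =
  [   0.85    -0.45    -0.30]
  [  -0.20     0.95    -0.30]
  [  -0.15    -0.40     0.75]
Cofactors of I−A, C_ij = (−1)^(i+j)·(minor ij) (rows/columns in the sector order above):
  C_11 = (0.95)(0.75) − (-0.30)(-0.40) = 0.5925
  C_12 = −[(-0.20)(0.75) − (-0.30)(-0.15)] = 0.1950
  C_13 = (-0.20)(-0.40) − (0.95)(-0.15) = 0.2225
  C_21 = −[(-0.45)(0.75) − (-0.30)(-0.40)] = 0.4575
  C_22 = (0.85)(0.75) − (-0.30)(-0.15) = 0.5925
  C_23 = −[(0.85)(-0.40) − (-0.45)(-0.15)] = 0.4075
  C_31 = (-0.45)(-0.30) − (-0.30)(0.95) = 0.4200
  C_32 = −[(0.85)(-0.30) − (-0.30)(-0.20)] = 0.3150
  C_33 = (0.85)(0.95) − (-0.45)(-0.20) = 0.7175
det(I−A) = Σ_j (I−A)_1j·C_1j = (0.85)(0.5925) + (-0.45)(0.1950) + (-0.30)(0.2225) = 0.349125
adj(I−A) = Cᵀ =
  [ 0.5925   0.4575   0.4200]
  [ 0.1950   0.5925   0.3150]
  [ 0.2225   0.4075   0.7175]
(I − A)⁻¹ = adj(I−A) / det(I−A) ≈
  [   1.6971     1.3104     1.2030]
  [   0.5585     1.6971     0.9023]
  [   0.6373     1.1672     2.0551]
x = (I − A)⁻¹ d = adj(I−A)·d / det(I−A), with det(I−A) = 0.349125:
  x_1 = (0.5925·110 + 0.4575·55 + 0.4200·110) / 0.349125 = 136.5375 / 0.349125 ≈ 391.08
  x_2 = (0.1950·110 + 0.5925·55 + 0.3150·110) / 0.349125 = 88.6875 / 0.349125 ≈ 254.03
  x_3 = (0.2225·110 + 0.4075·55 + 0.7175·110) / 0.349125 = 125.8125 / 0.349125 ≈ 360.37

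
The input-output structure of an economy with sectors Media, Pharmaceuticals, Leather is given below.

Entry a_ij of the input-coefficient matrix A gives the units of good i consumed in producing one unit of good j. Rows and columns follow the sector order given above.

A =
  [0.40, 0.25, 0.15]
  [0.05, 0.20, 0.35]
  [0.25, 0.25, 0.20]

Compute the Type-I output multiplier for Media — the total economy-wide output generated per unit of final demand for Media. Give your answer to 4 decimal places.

m_1 = 3.3333

I − A =
  [   0.60    -0.25    -0.15]
  [  -0.05     0.80    -0.35]
  [  -0.25    -0.25     0.80]
Cofactors of I−A, C_ij = (−1)^(i+j)·(minor ij) (rows/columns in the sector order above):
  C_11 = (0.80)(0.80) − (-0.35)(-0.25) = 0.5525
  C_12 = −[(-0.05)(0.80) − (-0.35)(-0.25)] = 0.1275
  C_13 = (-0.05)(-0.25) − (0.80)(-0.25) = 0.2125
  C_21 = −[(-0.25)(0.80) − (-0.15)(-0.25)] = 0.2375
  C_22 = (0.60)(0.80) − (-0.15)(-0.25) = 0.4425
  C_23 = −[(0.60)(-0.25) − (-0.25)(-0.25)] = 0.2125
  C_31 = (-0.25)(-0.35) − (-0.15)(0.80) = 0.2075
  C_32 = −[(0.60)(-0.35) − (-0.15)(-0.05)] = 0.2175
  C_33 = (0.60)(0.80) − (-0.25)(-0.05) = 0.4675
det(I−A) = Σ_j (I−A)_1j·C_1j = (0.60)(0.5525) + (-0.25)(0.1275) + (-0.15)(0.2125) = 0.26775
adj(I−A) = Cᵀ =
  [ 0.5525   0.2375   0.2075]
  [ 0.1275   0.4425   0.2175]
  [ 0.2125   0.2125   0.4675]
(I − A)⁻¹ = adj(I−A) / det(I−A) ≈
  [   2.06349     0.88702     0.77498]
  [   0.47619     1.65266     0.81232]
  [   0.79365     0.79365     1.74603]
The output multiplier for sector j is the column-j sum of the Leontief inverse (I − A)⁻¹ = adj(I−A) / det(I−A).
Column 1 of adj(I−A): (0.5525, 0.1275, 0.2125); det(I−A) = 0.26775.
m_1 = (0.5525 + 0.1275 + 0.2125) / 0.26775 = 0.8925 / 0.26775 ≈ 3.3333.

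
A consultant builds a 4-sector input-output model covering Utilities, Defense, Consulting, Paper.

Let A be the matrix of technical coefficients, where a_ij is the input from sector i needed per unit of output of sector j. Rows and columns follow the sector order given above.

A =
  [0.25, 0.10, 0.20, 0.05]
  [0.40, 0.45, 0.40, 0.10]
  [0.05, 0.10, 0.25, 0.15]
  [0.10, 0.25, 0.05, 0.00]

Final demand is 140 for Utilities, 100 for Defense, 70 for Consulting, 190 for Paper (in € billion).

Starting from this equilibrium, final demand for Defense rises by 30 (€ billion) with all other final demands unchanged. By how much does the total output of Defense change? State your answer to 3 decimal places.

I − A =
  [   0.75    -0.10    -0.20    -0.05]
  [  -0.40     0.55    -0.40    -0.10]
  [  -0.05    -0.10     0.75    -0.15]
  [  -0.10    -0.25    -0.05     1.00]
Compute the cofactors C_ij = (−1)^(i+j)·(3×3 minor ij) of I−A; the adjugate is their transpose:
adj(I−A) = Cᵀ =
  [ 0.334125   0.111375   0.151875   0.050625]
  [ 0.330750   0.540000   0.384750   0.128250]
  [ 0.090500   0.109750   0.345000   0.067250]
  [ 0.120625   0.151625   0.128625   0.233875]
det(I−A) = Σ_j (I−A)_1j·C_1j = (0.75)(0.334125) + (-0.10)(0.330750) + (-0.20)(0.090500) + (-0.05)(0.120625) = 0.1933875
(I − A)⁻¹ = adj(I−A) / det(I−A) ≈
  [   1.7277     0.5759     0.7853     0.2618]
  [   1.7103     2.7923     1.9895     0.6632]
  [   0.4680     0.5675     1.7840     0.3477]
  [   0.6237     0.7840     0.6651     1.2094]
Δx = (I − A)⁻¹ Δd with Δd having +30 in the Defense component and 0 elsewhere.
So Δx_D = L_DD · (+30), where L_DD = adj(I−A)_DD / det(I−A) = 0.540000 / 0.1933875.
Δx_D = 0.540000 × (+30) / 0.1933875 = 16.20 / 0.1933875 ≈ 83.770.

Δx_D = 83.770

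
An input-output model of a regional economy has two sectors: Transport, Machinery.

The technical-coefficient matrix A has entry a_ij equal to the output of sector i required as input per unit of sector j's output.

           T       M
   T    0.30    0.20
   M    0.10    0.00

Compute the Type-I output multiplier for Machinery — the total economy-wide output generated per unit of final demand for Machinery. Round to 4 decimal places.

I − A =
  [   0.70    -0.20]
  [  -0.10     1.00]
det(I−A) = (0.70)(1.00) − (-0.20)(-0.10) = 0.6800
adj(I−A) = [[1.00, 0.20], [0.10, 0.70]]
(I − A)⁻¹ = adj(I−A) / det(I−A) ≈
  [   1.47059     0.29412]
  [   0.14706     1.02941]
The output multiplier for sector j is the column-j sum of the Leontief inverse (I − A)⁻¹ = adj(I−A) / det(I−A).
Column M of adj(I−A): (0.20, 0.70); det(I−A) = 0.6800.
m_M = (0.20 + 0.70) / 0.6800 = 0.90 / 0.6800 ≈ 1.3235.

m_M = 1.3235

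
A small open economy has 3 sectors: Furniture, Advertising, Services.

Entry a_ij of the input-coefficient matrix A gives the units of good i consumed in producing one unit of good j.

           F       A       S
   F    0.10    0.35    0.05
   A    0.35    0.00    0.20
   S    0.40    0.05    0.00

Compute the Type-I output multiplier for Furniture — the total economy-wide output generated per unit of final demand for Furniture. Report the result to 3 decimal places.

m_F = 2.553

I − A =
  [   0.90    -0.35    -0.05]
  [  -0.35     1.00    -0.20]
  [  -0.40    -0.05     1.00]
Cofactors of I−A, C_ij = (−1)^(i+j)·(minor ij) (rows/columns in the sector order above):
  C_11 = (1.00)(1.00) − (-0.20)(-0.05) = 0.9900
  C_12 = −[(-0.35)(1.00) − (-0.20)(-0.40)] = 0.4300
  C_13 = (-0.35)(-0.05) − (1.00)(-0.40) = 0.4175
  C_21 = −[(-0.35)(1.00) − (-0.05)(-0.05)] = 0.3525
  C_22 = (0.90)(1.00) − (-0.05)(-0.40) = 0.8800
  C_23 = −[(0.90)(-0.05) − (-0.35)(-0.40)] = 0.1850
  C_31 = (-0.35)(-0.20) − (-0.05)(1.00) = 0.1200
  C_32 = −[(0.90)(-0.20) − (-0.05)(-0.35)] = 0.1975
  C_33 = (0.90)(1.00) − (-0.35)(-0.35) = 0.7775
det(I−A) = Σ_j (I−A)_1j·C_1j = (0.90)(0.9900) + (-0.35)(0.4300) + (-0.05)(0.4175) = 0.719625
adj(I−A) = Cᵀ =
  [ 0.9900   0.3525   0.1200]
  [ 0.4300   0.8800   0.1975]
  [ 0.4175   0.1850   0.7775]
(I − A)⁻¹ = adj(I−A) / det(I−A) ≈
  [   1.3757     0.4898     0.1668]
  [   0.5975     1.2229     0.2744]
  [   0.5802     0.2571     1.0804]
The output multiplier for sector j is the column-j sum of the Leontief inverse (I − A)⁻¹ = adj(I−A) / det(I−A).
Column F of adj(I−A): (0.9900, 0.4300, 0.4175); det(I−A) = 0.719625.
m_F = (0.9900 + 0.4300 + 0.4175) / 0.719625 = 1.8375 / 0.719625 ≈ 2.553.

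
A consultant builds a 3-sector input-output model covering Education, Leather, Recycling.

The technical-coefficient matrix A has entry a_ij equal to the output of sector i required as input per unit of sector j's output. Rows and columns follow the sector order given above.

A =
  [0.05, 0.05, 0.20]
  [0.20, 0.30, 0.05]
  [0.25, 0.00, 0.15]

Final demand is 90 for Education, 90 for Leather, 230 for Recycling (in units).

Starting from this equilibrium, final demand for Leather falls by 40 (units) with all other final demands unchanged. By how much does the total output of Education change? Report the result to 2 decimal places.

I − A =
  [   0.95    -0.05    -0.20]
  [  -0.20     0.70    -0.05]
  [  -0.25     0.00     0.85]
Cofactors of I−A, C_ij = (−1)^(i+j)·(minor ij) (rows/columns in the sector order above):
  C_11 = (0.70)(0.85) − (-0.05)(0.00) = 0.5950
  C_12 = −[(-0.20)(0.85) − (-0.05)(-0.25)] = 0.1825
  C_13 = (-0.20)(0.00) − (0.70)(-0.25) = 0.1750
  C_21 = −[(-0.05)(0.85) − (-0.20)(0.00)] = 0.0425
  C_22 = (0.95)(0.85) − (-0.20)(-0.25) = 0.7575
  C_23 = −[(0.95)(0.00) − (-0.05)(-0.25)] = 0.0125
  C_31 = (-0.05)(-0.05) − (-0.20)(0.70) = 0.1425
  C_32 = −[(0.95)(-0.05) − (-0.20)(-0.20)] = 0.0875
  C_33 = (0.95)(0.70) − (-0.05)(-0.20) = 0.6550
det(I−A) = Σ_j (I−A)_1j·C_1j = (0.95)(0.5950) + (-0.05)(0.1825) + (-0.20)(0.1750) = 0.521125
adj(I−A) = Cᵀ =
  [ 0.5950   0.0425   0.1425]
  [ 0.1825   0.7575   0.0875]
  [ 0.1750   0.0125   0.6550]
(I − A)⁻¹ = adj(I−A) / det(I−A) ≈
  [   1.1418     0.0816     0.2734]
  [   0.3502     1.4536     0.1679]
  [   0.3358     0.0240     1.2569]
Δx = (I − A)⁻¹ Δd with Δd having -40 in the Leather component and 0 elsewhere.
So Δx_E = L_EL · (-40), where L_EL = adj(I−A)_EL / det(I−A) = 0.0425 / 0.521125.
Δx_E = 0.0425 × (-40) / 0.521125 = -1.70 / 0.521125 ≈ -3.26.

Δx_E = -3.26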